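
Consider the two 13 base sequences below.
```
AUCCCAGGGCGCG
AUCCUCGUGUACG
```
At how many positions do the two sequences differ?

The sequences differ at positions 5, 6, 8, 10, 11 (1-based) — 5 in total.

5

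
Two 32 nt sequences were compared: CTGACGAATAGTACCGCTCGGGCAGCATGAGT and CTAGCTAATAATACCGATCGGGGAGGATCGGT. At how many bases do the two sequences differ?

9

Comparing position by position, 9 bases differ: 3 (G/A), 4 (A/G), 6 (G/T), 11 (G/A), 17 (C/A), 23 (C/G), 26 (C/G), 29 (G/C), 30 (A/G).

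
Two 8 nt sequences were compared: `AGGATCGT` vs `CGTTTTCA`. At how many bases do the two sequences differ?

The sequences differ at bases 1, 3, 4, 6, 7, 8 (1-based) — 6 in total.

6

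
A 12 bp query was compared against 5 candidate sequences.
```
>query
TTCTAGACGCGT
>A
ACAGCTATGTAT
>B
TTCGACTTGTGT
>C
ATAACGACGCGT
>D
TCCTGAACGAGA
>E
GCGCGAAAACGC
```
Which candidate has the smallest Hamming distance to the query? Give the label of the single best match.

Hamming distances to query — A: 9; B: 5; C: 4; D: 5; E: 9.
Smallest is C with 4 mismatches.

C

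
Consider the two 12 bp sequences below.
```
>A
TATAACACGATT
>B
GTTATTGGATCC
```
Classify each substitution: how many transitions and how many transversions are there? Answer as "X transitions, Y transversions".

Mismatches (1-based):
site 1: T→G (pyrimidine→purine, transversion)
site 2: A→T (purine→pyrimidine, transversion)
site 5: A→T (purine→pyrimidine, transversion)
site 6: C→T (pyrimidine→pyrimidine, transition)
site 7: A→G (purine→purine, transition)
site 8: C→G (pyrimidine→purine, transversion)
site 9: G→A (purine→purine, transition)
site 10: A→T (purine→pyrimidine, transversion)
site 11: T→C (pyrimidine→pyrimidine, transition)
site 12: T→C (pyrimidine→pyrimidine, transition)

5 transitions, 5 transversions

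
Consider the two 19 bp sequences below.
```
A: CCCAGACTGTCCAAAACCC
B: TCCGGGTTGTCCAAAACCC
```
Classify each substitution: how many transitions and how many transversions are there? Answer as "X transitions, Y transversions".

4 transitions, 0 transversions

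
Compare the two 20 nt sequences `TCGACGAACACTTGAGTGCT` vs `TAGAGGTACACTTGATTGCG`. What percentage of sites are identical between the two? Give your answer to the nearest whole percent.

75%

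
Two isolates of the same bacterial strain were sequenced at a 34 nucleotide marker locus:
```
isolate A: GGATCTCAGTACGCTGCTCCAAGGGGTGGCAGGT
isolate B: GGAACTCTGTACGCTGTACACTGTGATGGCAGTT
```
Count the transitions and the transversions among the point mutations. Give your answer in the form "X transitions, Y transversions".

2 transitions, 8 transversions

Transitions (purine↔purine or pyrimidine↔pyrimidine): 17 C→T, 26 G→A.
Transversions (purine↔pyrimidine): 4 T→A, 8 A→T, 18 T→A, 20 C→A, 21 A→C, 22 A→T, 24 G→T, 33 G→T.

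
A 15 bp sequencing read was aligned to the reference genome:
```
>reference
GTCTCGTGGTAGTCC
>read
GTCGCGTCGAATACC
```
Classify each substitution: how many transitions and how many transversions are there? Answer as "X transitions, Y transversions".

Mismatches (1-based):
base 4: T→G (pyrimidine→purine, transversion)
base 8: G→C (purine→pyrimidine, transversion)
base 10: T→A (pyrimidine→purine, transversion)
base 12: G→T (purine→pyrimidine, transversion)
base 13: T→A (pyrimidine→purine, transversion)

0 transitions, 5 transversions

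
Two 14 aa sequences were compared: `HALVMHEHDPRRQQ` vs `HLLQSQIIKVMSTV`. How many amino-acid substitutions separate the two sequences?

12

Comparing position by position, 12 residues differ: 2 (A/L), 4 (V/Q), 5 (M/S), 6 (H/Q), 7 (E/I), 8 (H/I), 9 (D/K), 10 (P/V), 11 (R/M), 12 (R/S), 13 (Q/T), 14 (Q/V).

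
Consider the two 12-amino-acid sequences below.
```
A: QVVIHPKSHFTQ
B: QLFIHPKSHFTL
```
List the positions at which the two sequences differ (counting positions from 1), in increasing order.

2, 3, 12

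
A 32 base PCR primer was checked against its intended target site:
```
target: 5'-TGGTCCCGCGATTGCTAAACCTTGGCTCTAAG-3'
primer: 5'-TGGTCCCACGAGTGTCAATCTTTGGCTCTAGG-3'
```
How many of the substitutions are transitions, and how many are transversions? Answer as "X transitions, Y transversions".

5 transitions, 2 transversions

Mismatches (1-based):
base 8: G→A (purine→purine, transition)
base 12: T→G (pyrimidine→purine, transversion)
base 15: C→T (pyrimidine→pyrimidine, transition)
base 16: T→C (pyrimidine→pyrimidine, transition)
base 19: A→T (purine→pyrimidine, transversion)
base 21: C→T (pyrimidine→pyrimidine, transition)
base 31: A→G (purine→purine, transition)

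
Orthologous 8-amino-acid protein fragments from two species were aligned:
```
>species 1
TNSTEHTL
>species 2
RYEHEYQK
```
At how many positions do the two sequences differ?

7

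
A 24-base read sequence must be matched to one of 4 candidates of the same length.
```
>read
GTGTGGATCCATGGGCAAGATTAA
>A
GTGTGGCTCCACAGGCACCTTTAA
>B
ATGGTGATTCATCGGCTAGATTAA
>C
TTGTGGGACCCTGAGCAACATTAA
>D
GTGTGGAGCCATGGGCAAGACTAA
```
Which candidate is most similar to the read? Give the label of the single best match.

D

A differs at 6 bases; B differs at 6 bases; C differs at 6 bases; D differs at 2 bases. The closest is D.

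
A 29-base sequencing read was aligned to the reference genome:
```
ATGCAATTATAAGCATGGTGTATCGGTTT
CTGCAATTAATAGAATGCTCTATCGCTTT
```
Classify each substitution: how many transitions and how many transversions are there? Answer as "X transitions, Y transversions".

Transitions (purine↔purine or pyrimidine↔pyrimidine): none.
Transversions (purine↔pyrimidine): 1 A→C, 10 T→A, 11 A→T, 14 C→A, 18 G→C, 20 G→C, 26 G→C.

0 transitions, 7 transversions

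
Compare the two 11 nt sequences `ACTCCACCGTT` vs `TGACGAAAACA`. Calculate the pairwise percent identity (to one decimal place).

Mismatches at positions 1, 2, 3, 5, 7, 8, 9, 10, 11 (1-based): 9 of 11.
Identical positions: 2/11 = 18.18% → 18.2%.

18.2%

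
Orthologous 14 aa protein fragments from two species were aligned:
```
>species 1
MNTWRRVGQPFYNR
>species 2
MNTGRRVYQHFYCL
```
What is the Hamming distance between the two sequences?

5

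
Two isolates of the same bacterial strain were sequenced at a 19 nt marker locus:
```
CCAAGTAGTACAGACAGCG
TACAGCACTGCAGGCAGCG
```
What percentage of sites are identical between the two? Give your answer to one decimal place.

7 positions differ (1, 2, 3, 6, 8, 10, 14), so 12 of 19 match: 12/19 = 63.16%.

63.2%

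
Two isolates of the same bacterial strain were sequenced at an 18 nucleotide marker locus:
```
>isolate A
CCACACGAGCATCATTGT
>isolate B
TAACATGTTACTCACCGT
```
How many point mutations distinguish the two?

9

The sequences differ at sites 1, 2, 6, 8, 9, 10, 11, 15, 16 (1-based) — 9 in total.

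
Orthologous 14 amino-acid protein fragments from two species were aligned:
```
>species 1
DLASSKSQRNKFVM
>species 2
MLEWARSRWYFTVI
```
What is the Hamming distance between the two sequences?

11

Comparing position by position, 11 residues differ: 1 (D/M), 3 (A/E), 4 (S/W), 5 (S/A), 6 (K/R), 8 (Q/R), 9 (R/W), 10 (N/Y), 11 (K/F), 12 (F/T), 14 (M/I).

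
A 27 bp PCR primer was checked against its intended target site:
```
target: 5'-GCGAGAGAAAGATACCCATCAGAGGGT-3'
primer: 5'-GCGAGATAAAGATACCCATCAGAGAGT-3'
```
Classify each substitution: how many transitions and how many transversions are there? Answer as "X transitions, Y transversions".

1 transition, 1 transversion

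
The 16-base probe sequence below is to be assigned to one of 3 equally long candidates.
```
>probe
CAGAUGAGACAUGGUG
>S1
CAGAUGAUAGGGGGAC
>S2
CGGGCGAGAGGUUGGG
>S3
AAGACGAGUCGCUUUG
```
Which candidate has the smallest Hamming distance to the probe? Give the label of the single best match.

S1

S1 differs at 6 bases; S2 differs at 7 bases; S3 differs at 7 bases. The closest is S1.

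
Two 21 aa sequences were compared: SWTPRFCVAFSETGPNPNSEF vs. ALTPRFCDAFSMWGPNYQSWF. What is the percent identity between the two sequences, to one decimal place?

8 positions differ (1, 2, 8, 12, 13, 17, 18, 20), so 13 of 21 match: 13/21 = 61.9%.

61.9%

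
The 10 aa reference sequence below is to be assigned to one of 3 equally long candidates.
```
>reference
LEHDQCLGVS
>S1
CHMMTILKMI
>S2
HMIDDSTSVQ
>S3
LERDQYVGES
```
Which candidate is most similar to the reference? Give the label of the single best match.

S1 differs at 9 positions; S2 differs at 8 positions; S3 differs at 4 positions. The closest is S3.

S3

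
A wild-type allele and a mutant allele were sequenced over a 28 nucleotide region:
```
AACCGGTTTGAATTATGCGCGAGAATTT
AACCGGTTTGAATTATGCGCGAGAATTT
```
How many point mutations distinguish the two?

The two sequences are identical at every position.

0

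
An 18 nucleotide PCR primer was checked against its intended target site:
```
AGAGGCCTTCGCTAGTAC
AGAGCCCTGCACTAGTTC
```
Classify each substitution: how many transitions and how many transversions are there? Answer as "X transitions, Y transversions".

1 transition, 3 transversions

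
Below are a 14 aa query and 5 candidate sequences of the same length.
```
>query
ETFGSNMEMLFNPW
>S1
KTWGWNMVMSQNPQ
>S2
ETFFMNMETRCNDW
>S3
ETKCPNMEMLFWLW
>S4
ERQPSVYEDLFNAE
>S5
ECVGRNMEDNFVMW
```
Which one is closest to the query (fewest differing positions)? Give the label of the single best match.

S3

Hamming distances to query — S1: 7; S2: 6; S3: 5; S4: 8; S5: 7.
Smallest is S3 with 5 mismatches.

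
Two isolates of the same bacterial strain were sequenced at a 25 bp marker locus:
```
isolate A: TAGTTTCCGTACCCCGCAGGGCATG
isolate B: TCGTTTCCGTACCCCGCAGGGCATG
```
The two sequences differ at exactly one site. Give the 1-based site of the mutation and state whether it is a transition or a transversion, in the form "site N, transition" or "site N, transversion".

Site 2 changes A→C. A is a purine and C is a pyrimidine, so this is a transversion.

site 2, transversion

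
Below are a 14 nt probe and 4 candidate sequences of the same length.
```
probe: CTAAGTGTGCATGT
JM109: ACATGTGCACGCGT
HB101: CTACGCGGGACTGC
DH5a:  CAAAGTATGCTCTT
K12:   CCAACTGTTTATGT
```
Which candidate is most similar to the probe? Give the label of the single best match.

K12

JM109 differs at 7 positions; HB101 differs at 6 positions; DH5a differs at 5 positions; K12 differs at 4 positions. The closest is K12.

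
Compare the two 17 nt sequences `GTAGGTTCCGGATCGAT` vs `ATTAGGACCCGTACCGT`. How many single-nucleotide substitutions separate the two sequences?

10

Comparing position by position, 10 bases differ: 1 (G/A), 3 (A/T), 4 (G/A), 6 (T/G), 7 (T/A), 10 (G/C), 12 (A/T), 13 (T/A), 15 (G/C), 16 (A/G).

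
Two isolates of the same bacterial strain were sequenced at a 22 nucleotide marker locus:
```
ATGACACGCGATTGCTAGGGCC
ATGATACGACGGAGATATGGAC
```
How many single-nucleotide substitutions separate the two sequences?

The sequences differ at bases 5, 9, 10, 11, 12, 13, 15, 18, 21 (1-based) — 9 in total.

9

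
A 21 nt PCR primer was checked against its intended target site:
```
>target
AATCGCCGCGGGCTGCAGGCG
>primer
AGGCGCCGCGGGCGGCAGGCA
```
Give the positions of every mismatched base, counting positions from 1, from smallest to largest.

2, 3, 14, 21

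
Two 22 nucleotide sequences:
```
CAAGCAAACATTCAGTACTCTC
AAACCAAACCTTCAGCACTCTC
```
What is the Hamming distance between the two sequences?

4

Mismatches (1-based): site 1: C→A; site 4: G→C; site 10: A→C; site 16: T→C.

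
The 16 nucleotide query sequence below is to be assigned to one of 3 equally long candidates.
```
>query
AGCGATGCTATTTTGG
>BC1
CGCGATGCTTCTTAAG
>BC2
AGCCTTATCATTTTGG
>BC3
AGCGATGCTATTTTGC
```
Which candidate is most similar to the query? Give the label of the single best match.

Hamming distances to query — BC1: 5; BC2: 5; BC3: 1.
Smallest is BC3 with 1 mismatch.

BC3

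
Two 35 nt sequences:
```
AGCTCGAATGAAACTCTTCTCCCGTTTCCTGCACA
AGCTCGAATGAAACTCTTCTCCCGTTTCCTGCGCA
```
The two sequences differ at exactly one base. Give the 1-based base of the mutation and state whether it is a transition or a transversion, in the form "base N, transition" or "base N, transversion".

base 33, transition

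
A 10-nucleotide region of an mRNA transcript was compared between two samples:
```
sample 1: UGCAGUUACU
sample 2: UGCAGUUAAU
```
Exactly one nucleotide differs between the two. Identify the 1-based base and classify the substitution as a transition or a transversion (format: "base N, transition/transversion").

Base 9 changes C→A. C is a pyrimidine and A is a purine, so this is a transversion.

base 9, transversion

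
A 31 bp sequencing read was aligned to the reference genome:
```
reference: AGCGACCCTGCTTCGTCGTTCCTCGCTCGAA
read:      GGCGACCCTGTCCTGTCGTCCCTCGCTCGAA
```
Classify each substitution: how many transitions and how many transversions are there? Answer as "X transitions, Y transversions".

6 transitions, 0 transversions

Transitions (purine↔purine or pyrimidine↔pyrimidine): 1 A→G, 11 C→T, 12 T→C, 13 T→C, 14 C→T, 20 T→C.
Transversions (purine↔pyrimidine): none.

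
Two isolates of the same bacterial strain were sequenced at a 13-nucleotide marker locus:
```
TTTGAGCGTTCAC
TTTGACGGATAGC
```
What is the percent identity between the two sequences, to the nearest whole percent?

62%

Mismatches at positions 6, 7, 9, 11, 12 (1-based): 5 of 13.
Identical positions: 8/13 = 61.54% → 62%.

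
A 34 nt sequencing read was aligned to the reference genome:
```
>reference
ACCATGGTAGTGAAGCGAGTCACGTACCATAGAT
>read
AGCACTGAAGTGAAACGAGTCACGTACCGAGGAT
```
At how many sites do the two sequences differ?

8

Comparing position by position, 8 sites differ: 2 (C/G), 5 (T/C), 6 (G/T), 8 (T/A), 15 (G/A), 29 (A/G), 30 (T/A), 31 (A/G).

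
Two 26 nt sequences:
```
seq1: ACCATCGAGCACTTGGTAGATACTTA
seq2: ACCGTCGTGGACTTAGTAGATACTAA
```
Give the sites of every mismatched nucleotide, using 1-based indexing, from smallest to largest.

4, 8, 10, 15, 25

Scanning 1-based: 4: A/G; 8: A/T; 10: C/G; 15: G/A; 25: T/A.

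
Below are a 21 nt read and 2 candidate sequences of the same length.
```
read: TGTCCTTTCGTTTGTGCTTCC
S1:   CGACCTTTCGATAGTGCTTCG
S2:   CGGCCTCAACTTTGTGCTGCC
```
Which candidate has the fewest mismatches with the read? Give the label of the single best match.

S1 differs at 5 bases; S2 differs at 7 bases. The closest is S1.

S1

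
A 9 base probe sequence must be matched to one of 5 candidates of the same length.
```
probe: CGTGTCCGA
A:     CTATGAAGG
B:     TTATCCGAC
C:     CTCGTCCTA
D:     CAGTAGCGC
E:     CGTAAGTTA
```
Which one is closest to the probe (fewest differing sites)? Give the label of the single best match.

Hamming distances to probe — A: 7; B: 8; C: 3; D: 6; E: 5.
Smallest is C with 3 mismatches.

C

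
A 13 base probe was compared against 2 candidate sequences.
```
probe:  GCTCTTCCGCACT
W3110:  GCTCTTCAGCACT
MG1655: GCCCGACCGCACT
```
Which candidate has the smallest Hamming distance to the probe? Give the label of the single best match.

W3110 differs at 1 site; MG1655 differs at 3 sites. The closest is W3110.

W3110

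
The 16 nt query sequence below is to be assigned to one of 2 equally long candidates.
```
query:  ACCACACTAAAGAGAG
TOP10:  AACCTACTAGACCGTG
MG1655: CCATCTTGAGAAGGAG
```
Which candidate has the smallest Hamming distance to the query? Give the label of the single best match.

TOP10

Hamming distances to query — TOP10: 7; MG1655: 9.
Smallest is TOP10 with 7 mismatches.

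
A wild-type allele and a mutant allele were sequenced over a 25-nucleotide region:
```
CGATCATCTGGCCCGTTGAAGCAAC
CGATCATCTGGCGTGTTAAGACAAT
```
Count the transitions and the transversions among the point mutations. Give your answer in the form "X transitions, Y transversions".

Transitions (purine↔purine or pyrimidine↔pyrimidine): 14 C→T, 18 G→A, 20 A→G, 21 G→A, 25 C→T.
Transversions (purine↔pyrimidine): 13 C→G.

5 transitions, 1 transversion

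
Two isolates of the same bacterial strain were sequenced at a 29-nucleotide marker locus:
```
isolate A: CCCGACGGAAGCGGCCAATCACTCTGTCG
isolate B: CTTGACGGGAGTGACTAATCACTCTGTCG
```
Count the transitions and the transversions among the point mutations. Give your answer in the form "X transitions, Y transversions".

6 transitions, 0 transversions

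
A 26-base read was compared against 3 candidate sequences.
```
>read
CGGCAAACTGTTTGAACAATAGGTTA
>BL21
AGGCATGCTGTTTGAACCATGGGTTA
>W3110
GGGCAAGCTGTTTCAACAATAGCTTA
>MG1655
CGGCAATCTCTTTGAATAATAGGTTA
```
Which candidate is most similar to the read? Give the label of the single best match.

MG1655

BL21 differs at 5 positions; W3110 differs at 4 positions; MG1655 differs at 3 positions. The closest is MG1655.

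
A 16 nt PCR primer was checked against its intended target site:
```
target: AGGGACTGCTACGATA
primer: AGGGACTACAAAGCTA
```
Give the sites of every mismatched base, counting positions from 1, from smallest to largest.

Scanning 1-based: 8: G/A; 10: T/A; 12: C/A; 14: A/C.

8, 10, 12, 14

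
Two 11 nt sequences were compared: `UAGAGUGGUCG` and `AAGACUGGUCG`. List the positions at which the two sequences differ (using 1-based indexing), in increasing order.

1, 5

Differences at position 1 (U→A), position 5 (G→C).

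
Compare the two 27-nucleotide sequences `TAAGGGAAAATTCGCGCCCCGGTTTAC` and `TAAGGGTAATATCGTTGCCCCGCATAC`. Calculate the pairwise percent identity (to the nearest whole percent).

9 positions differ (7, 10, 11, 15, 16, 17, 21, 23, 24), so 18 of 27 match: 18/27 = 66.67%.

67%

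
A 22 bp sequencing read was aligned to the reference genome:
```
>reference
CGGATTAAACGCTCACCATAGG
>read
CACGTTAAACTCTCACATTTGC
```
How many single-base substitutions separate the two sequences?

8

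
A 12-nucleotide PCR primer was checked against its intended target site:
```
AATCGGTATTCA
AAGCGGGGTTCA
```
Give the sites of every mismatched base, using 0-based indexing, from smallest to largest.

2, 6, 7

Scanning 0-based: 2: T/G; 6: T/G; 7: A/G.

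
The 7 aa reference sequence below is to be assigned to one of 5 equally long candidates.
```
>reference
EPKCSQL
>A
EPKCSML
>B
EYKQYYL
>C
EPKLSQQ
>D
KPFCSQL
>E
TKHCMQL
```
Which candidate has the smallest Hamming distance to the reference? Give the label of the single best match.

A differs at 1 position; B differs at 4 positions; C differs at 2 positions; D differs at 2 positions; E differs at 4 positions. The closest is A.

A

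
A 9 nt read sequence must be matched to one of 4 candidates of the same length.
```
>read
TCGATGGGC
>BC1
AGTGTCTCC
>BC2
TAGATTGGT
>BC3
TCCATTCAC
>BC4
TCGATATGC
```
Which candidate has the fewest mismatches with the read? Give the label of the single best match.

Hamming distances to read — BC1: 7; BC2: 3; BC3: 4; BC4: 2.
Smallest is BC4 with 2 mismatches.

BC4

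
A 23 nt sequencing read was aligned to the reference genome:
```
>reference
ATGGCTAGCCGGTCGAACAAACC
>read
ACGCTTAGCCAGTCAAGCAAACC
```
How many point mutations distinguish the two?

6

Mismatches (1-based): site 2: T→C; site 4: G→C; site 5: C→T; site 11: G→A; site 15: G→A; site 17: A→G.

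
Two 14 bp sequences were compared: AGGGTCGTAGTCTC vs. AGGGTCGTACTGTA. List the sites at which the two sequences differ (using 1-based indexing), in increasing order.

Differences at site 10 (G→C), site 12 (C→G), site 14 (C→A).

10, 12, 14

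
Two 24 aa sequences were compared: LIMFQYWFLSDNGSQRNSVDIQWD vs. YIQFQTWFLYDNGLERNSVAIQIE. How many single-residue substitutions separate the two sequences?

Comparing position by position, 9 positions differ: 1 (L/Y), 3 (M/Q), 6 (Y/T), 10 (S/Y), 14 (S/L), 15 (Q/E), 20 (D/A), 23 (W/I), 24 (D/E).

9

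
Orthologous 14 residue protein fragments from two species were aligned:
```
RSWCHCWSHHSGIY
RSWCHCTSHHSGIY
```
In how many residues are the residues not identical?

The sequences differ at residues 7 (1-based) — 1 in total.

1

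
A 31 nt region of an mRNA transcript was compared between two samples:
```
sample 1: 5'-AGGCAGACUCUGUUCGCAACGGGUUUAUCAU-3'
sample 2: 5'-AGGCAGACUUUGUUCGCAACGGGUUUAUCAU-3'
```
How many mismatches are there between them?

1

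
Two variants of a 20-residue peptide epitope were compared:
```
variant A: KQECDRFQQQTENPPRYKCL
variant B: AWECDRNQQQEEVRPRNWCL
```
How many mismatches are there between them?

Comparing position by position, 8 residues differ: 1 (K/A), 2 (Q/W), 7 (F/N), 11 (T/E), 13 (N/V), 14 (P/R), 17 (Y/N), 18 (K/W).

8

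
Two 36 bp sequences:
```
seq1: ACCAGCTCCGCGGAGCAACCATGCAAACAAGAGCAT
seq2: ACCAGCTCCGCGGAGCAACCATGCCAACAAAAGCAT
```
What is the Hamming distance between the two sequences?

2

The sequences differ at bases 25, 31 (1-based) — 2 in total.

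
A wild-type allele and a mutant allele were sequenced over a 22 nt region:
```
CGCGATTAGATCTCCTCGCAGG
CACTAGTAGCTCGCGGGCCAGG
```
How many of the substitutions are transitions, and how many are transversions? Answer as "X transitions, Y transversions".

1 transition, 8 transversions

Mismatches (1-based):
base 2: G→A (purine→purine, transition)
base 4: G→T (purine→pyrimidine, transversion)
base 6: T→G (pyrimidine→purine, transversion)
base 10: A→C (purine→pyrimidine, transversion)
base 13: T→G (pyrimidine→purine, transversion)
base 15: C→G (pyrimidine→purine, transversion)
base 16: T→G (pyrimidine→purine, transversion)
base 17: C→G (pyrimidine→purine, transversion)
base 18: G→C (purine→pyrimidine, transversion)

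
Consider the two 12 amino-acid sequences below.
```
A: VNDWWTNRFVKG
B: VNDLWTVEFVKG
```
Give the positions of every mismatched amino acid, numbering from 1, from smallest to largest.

4, 7, 8

Scanning 1-based: 4: W/L; 7: N/V; 8: R/E.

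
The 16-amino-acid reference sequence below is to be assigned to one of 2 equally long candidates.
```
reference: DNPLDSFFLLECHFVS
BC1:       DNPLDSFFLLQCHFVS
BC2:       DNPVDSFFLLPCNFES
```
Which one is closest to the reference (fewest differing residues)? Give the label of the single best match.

BC1 differs at 1 residue; BC2 differs at 4 residues. The closest is BC1.

BC1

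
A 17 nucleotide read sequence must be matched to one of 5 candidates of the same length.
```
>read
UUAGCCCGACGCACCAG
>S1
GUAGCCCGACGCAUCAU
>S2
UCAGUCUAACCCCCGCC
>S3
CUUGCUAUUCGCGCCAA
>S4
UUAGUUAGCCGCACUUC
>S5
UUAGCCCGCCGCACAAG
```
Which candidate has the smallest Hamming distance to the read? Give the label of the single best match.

S1 differs at 3 positions; S2 differs at 9 positions; S3 differs at 8 positions; S4 differs at 7 positions; S5 differs at 2 positions. The closest is S5.

S5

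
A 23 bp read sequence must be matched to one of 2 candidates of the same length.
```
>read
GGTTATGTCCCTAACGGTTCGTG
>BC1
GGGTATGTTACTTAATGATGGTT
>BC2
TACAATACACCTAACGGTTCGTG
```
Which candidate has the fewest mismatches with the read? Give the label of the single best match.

BC2

BC1 differs at 9 sites; BC2 differs at 7 sites. The closest is BC2.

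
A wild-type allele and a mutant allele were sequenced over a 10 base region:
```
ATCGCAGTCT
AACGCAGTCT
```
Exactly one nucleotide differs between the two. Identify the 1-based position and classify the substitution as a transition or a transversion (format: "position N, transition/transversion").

Position 2 changes T→A. T is a pyrimidine and A is a purine, so this is a transversion.

position 2, transversion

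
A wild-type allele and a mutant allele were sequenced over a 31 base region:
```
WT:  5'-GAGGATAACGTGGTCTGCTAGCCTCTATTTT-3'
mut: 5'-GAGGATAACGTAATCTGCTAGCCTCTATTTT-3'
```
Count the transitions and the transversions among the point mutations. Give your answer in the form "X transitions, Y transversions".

2 transitions, 0 transversions

Mismatches (1-based):
position 12: G→A (purine→purine, transition)
position 13: G→A (purine→purine, transition)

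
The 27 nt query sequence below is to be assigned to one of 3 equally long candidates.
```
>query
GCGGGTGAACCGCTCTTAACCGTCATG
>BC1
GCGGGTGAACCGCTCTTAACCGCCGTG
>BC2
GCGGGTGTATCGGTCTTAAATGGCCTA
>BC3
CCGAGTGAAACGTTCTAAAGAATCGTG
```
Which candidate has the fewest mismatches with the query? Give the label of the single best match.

BC1

BC1 differs at 2 positions; BC2 differs at 8 positions; BC3 differs at 9 positions. The closest is BC1.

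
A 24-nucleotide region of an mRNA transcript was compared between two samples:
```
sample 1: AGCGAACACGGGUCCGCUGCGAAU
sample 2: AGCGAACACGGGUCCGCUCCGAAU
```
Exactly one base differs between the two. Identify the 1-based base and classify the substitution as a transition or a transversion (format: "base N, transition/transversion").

base 19, transversion

The sequences differ only at base 19: G→C (purine→pyrimidine), a transversion.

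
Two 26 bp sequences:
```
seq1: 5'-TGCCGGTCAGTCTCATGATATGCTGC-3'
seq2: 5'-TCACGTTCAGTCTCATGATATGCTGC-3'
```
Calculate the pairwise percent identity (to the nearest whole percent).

3 positions differ (2, 3, 6), so 23 of 26 match: 23/26 = 88.46%.

88%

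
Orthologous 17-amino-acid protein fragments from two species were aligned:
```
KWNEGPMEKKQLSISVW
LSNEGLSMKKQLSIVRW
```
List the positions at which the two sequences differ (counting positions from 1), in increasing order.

Scanning 1-based: 1: K/L; 2: W/S; 6: P/L; 7: M/S; 8: E/M; 15: S/V; 16: V/R.

1, 2, 6, 7, 8, 15, 16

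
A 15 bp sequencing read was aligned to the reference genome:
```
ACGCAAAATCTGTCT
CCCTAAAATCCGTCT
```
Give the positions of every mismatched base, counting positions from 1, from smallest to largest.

1, 3, 4, 11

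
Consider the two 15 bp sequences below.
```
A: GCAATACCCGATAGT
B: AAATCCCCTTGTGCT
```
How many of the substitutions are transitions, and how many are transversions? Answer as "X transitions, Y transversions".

5 transitions, 5 transversions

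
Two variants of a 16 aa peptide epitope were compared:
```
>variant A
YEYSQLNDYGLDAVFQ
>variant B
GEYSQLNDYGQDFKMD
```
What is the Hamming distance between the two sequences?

The sequences differ at residues 1, 11, 13, 14, 15, 16 (1-based) — 6 in total.

6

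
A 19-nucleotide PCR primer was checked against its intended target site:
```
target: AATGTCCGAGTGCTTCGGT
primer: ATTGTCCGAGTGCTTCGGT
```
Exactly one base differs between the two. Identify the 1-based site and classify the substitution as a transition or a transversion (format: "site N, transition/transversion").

Site 2 changes A→T. A is a purine and T is a pyrimidine, so this is a transversion.

site 2, transversion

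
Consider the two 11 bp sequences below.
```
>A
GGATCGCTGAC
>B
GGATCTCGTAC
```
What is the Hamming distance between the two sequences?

The sequences differ at sites 6, 8, 9 (1-based) — 3 in total.

3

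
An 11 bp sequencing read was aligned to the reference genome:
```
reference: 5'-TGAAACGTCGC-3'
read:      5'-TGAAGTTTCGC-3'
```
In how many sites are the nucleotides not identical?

3

Comparing position by position, 3 sites differ: 5 (A/G), 6 (C/T), 7 (G/T).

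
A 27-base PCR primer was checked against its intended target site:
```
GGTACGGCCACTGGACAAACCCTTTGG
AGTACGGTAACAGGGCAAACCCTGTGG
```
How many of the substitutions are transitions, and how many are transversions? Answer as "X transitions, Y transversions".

Mismatches (1-based):
position 1: G→A (purine→purine, transition)
position 8: C→T (pyrimidine→pyrimidine, transition)
position 9: C→A (pyrimidine→purine, transversion)
position 12: T→A (pyrimidine→purine, transversion)
position 15: A→G (purine→purine, transition)
position 24: T→G (pyrimidine→purine, transversion)

3 transitions, 3 transversions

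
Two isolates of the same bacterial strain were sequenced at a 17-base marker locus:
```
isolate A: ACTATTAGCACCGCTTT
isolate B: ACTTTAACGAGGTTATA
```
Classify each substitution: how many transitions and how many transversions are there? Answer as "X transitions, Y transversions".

1 transition, 9 transversions

Mismatches (1-based):
position 4: A→T (purine→pyrimidine, transversion)
position 6: T→A (pyrimidine→purine, transversion)
position 8: G→C (purine→pyrimidine, transversion)
position 9: C→G (pyrimidine→purine, transversion)
position 11: C→G (pyrimidine→purine, transversion)
position 12: C→G (pyrimidine→purine, transversion)
position 13: G→T (purine→pyrimidine, transversion)
position 14: C→T (pyrimidine→pyrimidine, transition)
position 15: T→A (pyrimidine→purine, transversion)
position 17: T→A (pyrimidine→purine, transversion)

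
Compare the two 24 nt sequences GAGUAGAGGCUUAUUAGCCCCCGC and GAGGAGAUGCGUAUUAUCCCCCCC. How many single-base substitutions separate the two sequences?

Mismatches (1-based): site 4: U→G; site 8: G→U; site 11: U→G; site 17: G→U; site 23: G→C.

5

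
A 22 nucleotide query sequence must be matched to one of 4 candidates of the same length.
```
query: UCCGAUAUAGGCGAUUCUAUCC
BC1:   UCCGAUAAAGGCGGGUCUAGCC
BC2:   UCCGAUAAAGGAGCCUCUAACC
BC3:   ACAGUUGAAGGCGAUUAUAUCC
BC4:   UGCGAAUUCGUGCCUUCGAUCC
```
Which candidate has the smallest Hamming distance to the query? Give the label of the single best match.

Hamming distances to query — BC1: 4; BC2: 5; BC3: 6; BC4: 9.
Smallest is BC1 with 4 mismatches.

BC1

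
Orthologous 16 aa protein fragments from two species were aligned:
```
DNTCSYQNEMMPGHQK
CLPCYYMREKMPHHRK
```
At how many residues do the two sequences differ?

9

The sequences differ at residues 1, 2, 3, 5, 7, 8, 10, 13, 15 (1-based) — 9 in total.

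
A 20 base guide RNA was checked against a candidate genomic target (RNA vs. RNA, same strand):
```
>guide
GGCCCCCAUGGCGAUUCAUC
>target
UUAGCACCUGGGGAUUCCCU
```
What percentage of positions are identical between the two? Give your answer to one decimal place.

50.0%

Mismatches at positions 1, 2, 3, 4, 6, 8, 12, 18, 19, 20 (1-based): 10 of 20.
Identical positions: 10/20 = 50% → 50.0%.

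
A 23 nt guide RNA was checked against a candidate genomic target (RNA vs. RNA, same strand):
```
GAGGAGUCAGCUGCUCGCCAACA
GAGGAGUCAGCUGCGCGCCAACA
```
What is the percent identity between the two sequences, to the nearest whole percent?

96%

1 position differs (15), so 22 of 23 match: 22/23 = 95.65%.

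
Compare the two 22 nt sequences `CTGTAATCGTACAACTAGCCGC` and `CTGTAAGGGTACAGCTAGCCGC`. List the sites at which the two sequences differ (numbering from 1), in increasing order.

7, 8, 14

Differences at site 7 (T→G), site 8 (C→G), site 14 (A→G).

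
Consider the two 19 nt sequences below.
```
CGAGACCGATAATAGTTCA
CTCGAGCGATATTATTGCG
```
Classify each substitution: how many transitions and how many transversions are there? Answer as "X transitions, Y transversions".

Transitions (purine↔purine or pyrimidine↔pyrimidine): 19 A→G.
Transversions (purine↔pyrimidine): 2 G→T, 3 A→C, 6 C→G, 12 A→T, 15 G→T, 17 T→G.

1 transition, 6 transversions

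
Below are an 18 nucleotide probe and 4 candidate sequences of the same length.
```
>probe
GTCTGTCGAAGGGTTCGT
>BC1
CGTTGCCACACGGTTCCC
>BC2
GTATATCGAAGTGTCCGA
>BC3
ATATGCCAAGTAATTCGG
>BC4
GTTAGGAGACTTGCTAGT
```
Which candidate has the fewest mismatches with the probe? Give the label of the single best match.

BC2

Hamming distances to probe — BC1: 9; BC2: 5; BC3: 9; BC4: 9.
Smallest is BC2 with 5 mismatches.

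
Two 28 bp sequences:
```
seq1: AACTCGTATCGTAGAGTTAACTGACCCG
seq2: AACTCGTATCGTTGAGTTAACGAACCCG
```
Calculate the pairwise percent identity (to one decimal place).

3 positions differ (13, 22, 23), so 25 of 28 match: 25/28 = 89.29%.

89.3%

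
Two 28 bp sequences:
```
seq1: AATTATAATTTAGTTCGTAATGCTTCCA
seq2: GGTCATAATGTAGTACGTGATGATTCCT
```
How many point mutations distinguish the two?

8

Comparing position by position, 8 sites differ: 1 (A/G), 2 (A/G), 4 (T/C), 10 (T/G), 15 (T/A), 19 (A/G), 23 (C/A), 28 (A/T).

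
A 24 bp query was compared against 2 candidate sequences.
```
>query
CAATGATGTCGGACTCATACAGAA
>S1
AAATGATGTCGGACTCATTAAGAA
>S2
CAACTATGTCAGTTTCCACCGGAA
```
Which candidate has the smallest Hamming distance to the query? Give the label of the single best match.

Hamming distances to query — S1: 3; S2: 9.
Smallest is S1 with 3 mismatches.

S1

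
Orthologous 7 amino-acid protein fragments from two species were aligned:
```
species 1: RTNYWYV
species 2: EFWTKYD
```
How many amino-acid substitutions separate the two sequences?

The sequences differ at residues 1, 2, 3, 4, 5, 7 (1-based) — 6 in total.

6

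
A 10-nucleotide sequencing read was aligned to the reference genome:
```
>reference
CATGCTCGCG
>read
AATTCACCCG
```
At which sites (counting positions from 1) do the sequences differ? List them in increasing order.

Scanning 1-based: 1: C/A; 4: G/T; 6: T/A; 8: G/C.

1, 4, 6, 8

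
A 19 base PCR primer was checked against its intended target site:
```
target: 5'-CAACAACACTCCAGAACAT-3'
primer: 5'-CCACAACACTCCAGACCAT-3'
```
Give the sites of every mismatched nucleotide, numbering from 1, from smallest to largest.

Scanning 1-based: 2: A/C; 16: A/C.

2, 16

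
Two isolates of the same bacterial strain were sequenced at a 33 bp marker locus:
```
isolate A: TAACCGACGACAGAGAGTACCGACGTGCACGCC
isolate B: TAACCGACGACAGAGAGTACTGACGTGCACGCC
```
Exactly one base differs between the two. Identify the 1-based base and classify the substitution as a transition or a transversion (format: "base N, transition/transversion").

The sequences differ only at base 21: C→T (pyrimidine→pyrimidine), a transition.

base 21, transition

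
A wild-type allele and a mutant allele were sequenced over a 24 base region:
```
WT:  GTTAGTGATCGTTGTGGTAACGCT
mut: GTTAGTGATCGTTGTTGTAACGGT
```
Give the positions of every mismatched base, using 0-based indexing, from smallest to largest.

15, 22

Scanning 0-based: 15: G/T; 22: C/G.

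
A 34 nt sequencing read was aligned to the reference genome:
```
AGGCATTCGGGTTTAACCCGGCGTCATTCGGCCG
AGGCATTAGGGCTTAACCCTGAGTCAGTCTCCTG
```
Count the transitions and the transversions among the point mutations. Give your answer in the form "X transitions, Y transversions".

2 transitions, 6 transversions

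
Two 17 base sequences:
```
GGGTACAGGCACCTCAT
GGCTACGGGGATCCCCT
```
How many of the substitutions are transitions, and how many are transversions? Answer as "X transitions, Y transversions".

3 transitions, 3 transversions

Transitions (purine↔purine or pyrimidine↔pyrimidine): 7 A→G, 12 C→T, 14 T→C.
Transversions (purine↔pyrimidine): 3 G→C, 10 C→G, 16 A→C.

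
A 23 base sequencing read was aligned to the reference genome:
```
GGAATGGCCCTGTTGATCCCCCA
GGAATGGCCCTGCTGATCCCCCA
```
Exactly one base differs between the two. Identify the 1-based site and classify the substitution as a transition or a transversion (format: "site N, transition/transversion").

Site 13 changes T→C. T is a pyrimidine and C is a pyrimidine, so this is a transition.

site 13, transition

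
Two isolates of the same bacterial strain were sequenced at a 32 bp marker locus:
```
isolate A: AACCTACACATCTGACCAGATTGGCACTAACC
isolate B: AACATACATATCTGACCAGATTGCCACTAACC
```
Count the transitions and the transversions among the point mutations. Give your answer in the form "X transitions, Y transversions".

1 transition, 2 transversions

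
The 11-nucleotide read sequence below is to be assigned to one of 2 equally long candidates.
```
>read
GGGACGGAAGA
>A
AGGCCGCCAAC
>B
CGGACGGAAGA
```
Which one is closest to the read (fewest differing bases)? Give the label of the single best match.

B

A differs at 6 bases; B differs at 1 base. The closest is B.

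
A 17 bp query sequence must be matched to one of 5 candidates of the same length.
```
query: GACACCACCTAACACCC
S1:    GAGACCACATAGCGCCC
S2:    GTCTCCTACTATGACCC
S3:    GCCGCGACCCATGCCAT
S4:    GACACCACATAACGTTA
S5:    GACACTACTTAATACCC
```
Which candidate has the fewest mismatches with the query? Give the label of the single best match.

S5

S1 differs at 4 positions; S2 differs at 6 positions; S3 differs at 9 positions; S4 differs at 5 positions; S5 differs at 3 positions. The closest is S5.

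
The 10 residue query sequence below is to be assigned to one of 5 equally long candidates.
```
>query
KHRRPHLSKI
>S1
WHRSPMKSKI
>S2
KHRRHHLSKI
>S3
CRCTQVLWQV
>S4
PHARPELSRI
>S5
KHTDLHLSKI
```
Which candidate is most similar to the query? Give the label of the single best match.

S1 differs at 4 residues; S2 differs at 1 residue; S3 differs at 9 residues; S4 differs at 4 residues; S5 differs at 3 residues. The closest is S2.

S2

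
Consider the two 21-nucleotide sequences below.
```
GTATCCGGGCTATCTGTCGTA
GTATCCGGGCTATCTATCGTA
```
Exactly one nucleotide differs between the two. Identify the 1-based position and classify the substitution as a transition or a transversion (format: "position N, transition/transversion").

position 16, transition

Position 16 changes G→A. G is a purine and A is a purine, so this is a transition.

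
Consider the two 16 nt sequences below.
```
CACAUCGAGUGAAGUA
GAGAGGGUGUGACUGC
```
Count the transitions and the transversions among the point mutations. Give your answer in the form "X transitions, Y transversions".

0 transitions, 9 transversions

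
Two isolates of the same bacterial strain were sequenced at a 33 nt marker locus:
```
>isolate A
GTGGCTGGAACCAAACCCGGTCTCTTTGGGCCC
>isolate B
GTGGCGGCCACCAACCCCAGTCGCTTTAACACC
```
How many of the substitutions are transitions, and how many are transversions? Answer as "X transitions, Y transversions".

3 transitions, 7 transversions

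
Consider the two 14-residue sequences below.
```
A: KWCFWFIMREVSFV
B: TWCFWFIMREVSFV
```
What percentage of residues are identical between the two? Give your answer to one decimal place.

1 position differs (1), so 13 of 14 match: 13/14 = 92.86%.

92.9%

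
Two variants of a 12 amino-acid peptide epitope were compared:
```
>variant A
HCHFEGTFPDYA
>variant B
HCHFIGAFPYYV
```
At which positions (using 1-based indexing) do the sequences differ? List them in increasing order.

Scanning 1-based: 5: E/I; 7: T/A; 10: D/Y; 12: A/V.

5, 7, 10, 12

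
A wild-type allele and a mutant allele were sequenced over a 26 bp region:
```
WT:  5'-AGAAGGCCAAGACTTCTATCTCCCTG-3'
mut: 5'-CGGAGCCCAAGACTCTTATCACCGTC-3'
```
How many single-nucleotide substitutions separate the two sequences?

The sequences differ at sites 1, 3, 6, 15, 16, 21, 24, 26 (1-based) — 8 in total.

8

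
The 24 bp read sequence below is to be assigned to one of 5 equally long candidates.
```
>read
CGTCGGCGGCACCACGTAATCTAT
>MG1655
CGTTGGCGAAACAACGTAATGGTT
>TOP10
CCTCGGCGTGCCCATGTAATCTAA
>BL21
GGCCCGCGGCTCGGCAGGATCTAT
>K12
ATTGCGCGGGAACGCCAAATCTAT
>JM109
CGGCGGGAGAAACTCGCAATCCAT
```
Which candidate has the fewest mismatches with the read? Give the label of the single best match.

Hamming distances to read — MG1655: 7; TOP10: 6; BL21: 9; K12: 9; JM109: 8.
Smallest is TOP10 with 6 mismatches.

TOP10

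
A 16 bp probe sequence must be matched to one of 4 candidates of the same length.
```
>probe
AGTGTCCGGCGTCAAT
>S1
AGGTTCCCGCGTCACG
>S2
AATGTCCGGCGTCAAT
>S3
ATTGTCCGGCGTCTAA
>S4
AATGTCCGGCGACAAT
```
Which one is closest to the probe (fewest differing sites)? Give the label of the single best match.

S2

Hamming distances to probe — S1: 5; S2: 1; S3: 3; S4: 2.
Smallest is S2 with 1 mismatch.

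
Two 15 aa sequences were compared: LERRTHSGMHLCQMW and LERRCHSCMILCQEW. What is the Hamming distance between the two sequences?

4

The sequences differ at residues 5, 8, 10, 14 (1-based) — 4 in total.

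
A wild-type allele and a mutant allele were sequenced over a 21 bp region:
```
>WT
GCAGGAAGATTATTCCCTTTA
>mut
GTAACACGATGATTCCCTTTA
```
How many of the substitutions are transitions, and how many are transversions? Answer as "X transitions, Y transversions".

2 transitions, 3 transversions

Transitions (purine↔purine or pyrimidine↔pyrimidine): 2 C→T, 4 G→A.
Transversions (purine↔pyrimidine): 5 G→C, 7 A→C, 11 T→G.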